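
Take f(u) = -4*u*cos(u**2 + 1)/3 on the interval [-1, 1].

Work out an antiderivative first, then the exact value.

Antiderivative: F(u) = -2*sin(u**2 + 1)/3; value = 0

f matches the chain-rule pattern g'(h)*h' with inner function h(u) = u**2 + 1; substituting w = h(u) collapses the integral.
F(u) = -2*sin(u**2 + 1)/3 is an antiderivative of f.
Check: d/du[-2*sin(u**2 + 1)/3] = -4*u*cos(u**2 + 1)/3 = f(u).
F(1) = -2*sin(2)/3; F(-1) = -2*sin(2)/3.
Integral = F(1) - F(-1) = 0.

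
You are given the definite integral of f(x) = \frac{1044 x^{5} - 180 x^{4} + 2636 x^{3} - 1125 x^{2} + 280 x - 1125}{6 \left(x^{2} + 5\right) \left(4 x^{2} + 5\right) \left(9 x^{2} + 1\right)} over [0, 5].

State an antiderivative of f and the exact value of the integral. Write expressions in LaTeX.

Antiderivative: F(x) = \frac{5 \log{\left(x^{2} + 5 \right)}}{3} + \frac{3 \log{\left(4 x^{2} + 5 \right)}}{4} - \frac{5 \operatorname{atan}{\left(3 x \right)}}{2}; value = - \frac{29 \log{\left(5 \right)}}{12} - \frac{5 \operatorname{atan}{\left(15 \right)}}{2} + \frac{3 \log{\left(105 \right)}}{4} + \frac{5 \log{\left(30 \right)}}{3}

Recover f(x) by differentiating a candidate F(x); any mismatch rules it out.
F(x) = \frac{5 \log{\left(x^{2} + 5 \right)}}{3} + \frac{3 \log{\left(4 x^{2} + 5 \right)}}{4} - \frac{5 \operatorname{atan}{\left(3 x \right)}}{2} is an antiderivative of f.
Check: d/dx[\frac{5 \log{\left(x^{2} + 5 \right)}}{3} + \frac{3 \log{\left(4 x^{2} + 5 \right)}}{4} - \frac{5 \operatorname{atan}{\left(3 x \right)}}{2}] = \frac{1044 x^{5} - 180 x^{4} + 2636 x^{3} - 1125 x^{2} + 280 x - 1125}{216 x^{6} + 1374 x^{4} + 1500 x^{2} + 150}, which equals f(x).
F(5) = - \frac{5 \operatorname{atan}{\left(15 \right)}}{2} + \frac{3 \log{\left(105 \right)}}{4} + \frac{5 \log{\left(30 \right)}}{3}; F(0) = \frac{29 \log{\left(5 \right)}}{12}.
Integral = F(5) - F(0) = - \frac{29 \log{\left(5 \right)}}{12} - \frac{5 \operatorname{atan}{\left(15 \right)}}{2} + \frac{3 \log{\left(105 \right)}}{4} + \frac{5 \log{\left(30 \right)}}{3}.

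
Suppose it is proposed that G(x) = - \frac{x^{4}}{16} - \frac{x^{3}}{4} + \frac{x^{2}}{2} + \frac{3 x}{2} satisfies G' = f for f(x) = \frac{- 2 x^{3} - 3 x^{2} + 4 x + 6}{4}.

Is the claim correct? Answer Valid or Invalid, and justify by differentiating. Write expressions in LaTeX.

Invalid: d/dx[G] - f = \frac{x^{3}}{4}, which is not 0.

d/dx[G] = - \frac{x^{3}}{4} - \frac{3 x^{2}}{4} + x + \frac{3}{2}
d/dx[G] - f(x) = \frac{x^{3}}{4} != 0.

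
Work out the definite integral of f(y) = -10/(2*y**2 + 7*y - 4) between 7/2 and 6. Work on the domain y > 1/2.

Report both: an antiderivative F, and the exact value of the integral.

The denominator factors as (y + 4)*(2*y - 1); partial fractions split f into directly integrable pieces: -20/(9*(2*y - 1)) + 10/(9*(y + 4)).
F(y) = 10*(-log(y - 1/2) + log(y + 4))/9 is an antiderivative of f.
Check: d/dy[10*(-log(y - 1/2) + log(y + 4))/9] = -10/(2*y**2 + 7*y - 4) = f(y).
F(6) = -10*log(11/2)/9 + 10*log(10)/9; F(7/2) = -10*log(3)/9 + 10*log(15/2)/9.
Integral = F(6) - F(7/2) = -10*log(15/2)/9 - 10*log(11/2)/9 + 10*log(3)/9 + 10*log(10)/9.

Antiderivative: F(y) = 10*(-log(y - 1/2) + log(y + 4))/9; value = -10*log(15/2)/9 - 10*log(11/2)/9 + 10*log(3)/9 + 10*log(10)/9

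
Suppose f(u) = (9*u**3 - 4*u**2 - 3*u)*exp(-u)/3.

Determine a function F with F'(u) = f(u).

f has the shape v'r + vr' for v = -3*u**3 - 23*u**2/3 - 43*u/3 - 43/3 and r = exp(-u) — it is the derivative of the product v*r.
Check: d/du[-(9*u**3 + 23*u**2 + 43*u + 43)*exp(-u)/3] = (9*u**3 - 4*u**2 - 3*u)*exp(-u)/3 = f(u).

An antiderivative is F(u) = -(9*u**3 + 23*u**2 + 43*u + 43)*exp(-u)/3.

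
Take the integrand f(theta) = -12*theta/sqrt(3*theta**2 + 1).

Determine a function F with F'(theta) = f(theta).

An antiderivative is F(theta) = -4*sqrt(3*theta**2 + 1).

The substitution u = 3*theta**2 + 1 works: f is exactly (dF/du)*(du/dtheta) for that inner function.
Check: d/dtheta[-4*sqrt(3*theta**2 + 1)] = -12*theta/sqrt(3*theta**2 + 1) = f(theta).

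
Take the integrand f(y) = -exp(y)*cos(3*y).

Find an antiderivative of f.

A candidate is checked by its d/dy: the result must match f(y).
Check: d/dy[-(3*sin(3*y) + cos(3*y))*exp(y)/10] = -exp(y)*cos(3*y) = f(y).

An antiderivative is F(y) = -(3*sin(3*y) + cos(3*y))*exp(y)/10.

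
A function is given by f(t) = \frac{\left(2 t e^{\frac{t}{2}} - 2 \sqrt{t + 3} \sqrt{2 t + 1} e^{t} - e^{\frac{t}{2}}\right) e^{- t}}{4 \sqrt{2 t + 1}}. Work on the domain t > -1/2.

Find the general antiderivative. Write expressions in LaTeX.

F(t) = - \frac{t \sqrt{t + 3}}{3} - \sqrt{t + 3} - \frac{\sqrt{2 t + 1} e^{- \frac{t}{2}}}{2} + C

Recover f(t) by differentiating a candidate F(t); any mismatch rules it out.
Check: d/dt[- \frac{t \sqrt{t + 3}}{3} - \sqrt{t + 3} - \frac{\sqrt{2 t + 1} e^{- \frac{t}{2}}}{2}] = \frac{\left(2 t \sqrt{t + 3} e^{\frac{t}{2}} - 2 t \sqrt{2 t + 1} e^{t} - \sqrt{t + 3} e^{\frac{t}{2}} - 6 \sqrt{2 t + 1} e^{t}\right) e^{- t}}{4 \sqrt{t + 3} \sqrt{2 t + 1}}, which equals f(t).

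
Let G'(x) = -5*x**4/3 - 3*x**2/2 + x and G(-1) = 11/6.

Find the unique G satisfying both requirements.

G(x) = (-2*x**5 - 3*x**3 + 3*x**2 + 3)/6

Integrate term by term and add the pieces.
A general antiderivative is -x**5/3 - x**3/2 + x**2/2 + C.
The condition gives C = 11/6 - (4/3) = 1/2.
So G(x) = (-2*x**5 - 3*x**3 + 3*x**2 + 3)/6.
Check: d/dx[(-2*x**5 - 3*x**3 + 3*x**2 + 3)/6] = -5*x**4/3 - 3*x**2/2 + x = G'(x).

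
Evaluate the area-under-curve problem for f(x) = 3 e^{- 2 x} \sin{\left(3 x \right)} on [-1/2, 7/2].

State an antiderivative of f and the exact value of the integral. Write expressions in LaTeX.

Check any antiderivative F(x) by computing F'(x) and comparing it with f(x).
F(x) = \frac{\left(- 6 \sin{\left(3 x \right)} - 9 \cos{\left(3 x \right)}\right) e^{- 2 x}}{13} is an antiderivative of f.
Check: d/dx[\frac{\left(- 6 \sin{\left(3 x \right)} - 9 \cos{\left(3 x \right)}\right) e^{- 2 x}}{13}] = 3 e^{- 2 x} \sin{\left(3 x \right)} = f(x).
F(7/2) = - \frac{9 \cos{\left(\frac{21}{2} \right)}}{13 e^{7}} - \frac{6 \sin{\left(\frac{21}{2} \right)}}{13 e^{7}}; F(-1/2) = - \frac{9 e \cos{\left(\frac{3}{2} \right)}}{13} + \frac{6 e \sin{\left(\frac{3}{2} \right)}}{13}.
Integral = F(7/2) - F(-1/2) = - \frac{6 e \sin{\left(\frac{3}{2} \right)}}{13} - \frac{9 \cos{\left(\frac{21}{2} \right)}}{13 e^{7}} - \frac{6 \sin{\left(\frac{21}{2} \right)}}{13 e^{7}} + \frac{9 e \cos{\left(\frac{3}{2} \right)}}{13}.

Antiderivative: F(x) = \frac{\left(- 6 \sin{\left(3 x \right)} - 9 \cos{\left(3 x \right)}\right) e^{- 2 x}}{13}; value = - \frac{6 e \sin{\left(\frac{3}{2} \right)}}{13} - \frac{9 \cos{\left(\frac{21}{2} \right)}}{13 e^{7}} - \frac{6 \sin{\left(\frac{21}{2} \right)}}{13 e^{7}} + \frac{9 e \cos{\left(\frac{3}{2} \right)}}{13}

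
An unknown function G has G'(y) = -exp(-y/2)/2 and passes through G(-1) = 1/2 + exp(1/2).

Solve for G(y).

Any candidate G(y) must reproduce the stated G'(y) exactly.
A general antiderivative is exp(-y/2) + C.
The condition gives C = 1/2 + exp(1/2) - (exp(1/2)) = 1/2.
So G(y) = 1/2 + exp(-y/2).
Check: d/dy[1/2 + exp(-y/2)] = -exp(-y/2)/2 = G'(y).

G(y) = 1/2 + exp(-y/2)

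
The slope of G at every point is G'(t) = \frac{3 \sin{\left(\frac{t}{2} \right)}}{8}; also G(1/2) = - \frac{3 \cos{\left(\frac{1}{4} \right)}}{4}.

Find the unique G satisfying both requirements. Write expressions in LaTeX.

Check a candidate G(t) by differentiating: d/dt[G] must match the given G'(t).
A general antiderivative is - \frac{3 \cos{\left(\frac{t}{2} \right)}}{4} + C.
The condition gives C = - \frac{3 \cos{\left(\frac{1}{4} \right)}}{4} - (- \frac{3 \cos{\left(\frac{1}{4} \right)}}{4}) = 0.
So G(t) = - \frac{3 \cos{\left(\frac{t}{2} \right)}}{4}.
Check: d/dt[- \frac{3 \cos{\left(\frac{t}{2} \right)}}{4}] = \frac{3 \sin{\left(\frac{t}{2} \right)}}{8} = G'(t).

G(t) = - \frac{3 \cos{\left(\frac{t}{2} \right)}}{4}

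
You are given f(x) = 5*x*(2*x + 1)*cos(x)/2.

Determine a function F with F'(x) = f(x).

Any candidate F(x) must reproduce f(x) exactly when differentiated.
Check: d/dx[5*(2*x**2*sin(x) + x*sin(x) + 4*x*cos(x) - 4*sin(x) + cos(x))/2] = 5*x**2*cos(x) + 5*x*cos(x)/2, which equals f(x).

An antiderivative is F(x) = 5*(2*x**2*sin(x) + x*sin(x) + 4*x*cos(x) - 4*sin(x) + cos(x))/2.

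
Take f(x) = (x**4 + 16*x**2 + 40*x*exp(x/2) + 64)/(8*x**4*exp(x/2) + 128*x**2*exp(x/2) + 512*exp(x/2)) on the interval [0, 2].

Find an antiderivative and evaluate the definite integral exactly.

Recover f(x) by differentiating a candidate F(x); any mismatch rules it out.
F(x) = -(x**2 + 10*exp(x/2) + 8)*exp(-x/2)/(4*(x**2 + 8)) is an antiderivative of f.
Check: d/dx[-(x**2 + 10*exp(x/2) + 8)*exp(-x/2)/(4*(x**2 + 8))] = (x**4 + 16*x**2 + 40*x*exp(x/2) + 64)/(8*x**4*exp(x/2) + 128*x**2*exp(x/2) + 512*exp(x/2)) = f(x).
F(2) = -5/24 - exp(-1)/4; F(0) = -9/16.
Integral = F(2) - F(0) = 17/48 - exp(-1)/4.

Antiderivative: F(x) = -(x**2 + 10*exp(x/2) + 8)*exp(-x/2)/(4*(x**2 + 8)); value = 17/48 - exp(-1)/4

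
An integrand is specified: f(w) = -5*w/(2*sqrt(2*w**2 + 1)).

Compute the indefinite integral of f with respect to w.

f matches the chain-rule pattern g'(h)*h' with inner function h(w) = 2*w**2 + 1; substituting u = h(w) collapses the integral.
Check: d/dw[-5*sqrt(2*w**2 + 1)/4] = -5*w/(2*sqrt(2*w**2 + 1)) = f(w).

F(w) = -5*sqrt(2*w**2 + 1)/4 + C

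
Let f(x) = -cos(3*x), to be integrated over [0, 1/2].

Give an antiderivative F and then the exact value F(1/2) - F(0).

A first test for any F(x): its x-derivative must equal f(x) identically.
F(x) = -sin(3*x)/3 is an antiderivative of f.
Check: d/dx[-sin(3*x)/3] = -cos(3*x) = f(x).
F(1/2) = -sin(3/2)/3; F(0) = 0.
Integral = F(1/2) - F(0) = -sin(3/2)/3.

Antiderivative: F(x) = -sin(3*x)/3; value = -sin(3/2)/3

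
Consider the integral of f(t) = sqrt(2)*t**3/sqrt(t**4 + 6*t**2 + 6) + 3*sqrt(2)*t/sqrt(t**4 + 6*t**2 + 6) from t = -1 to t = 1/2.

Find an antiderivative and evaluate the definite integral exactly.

Antiderivative: F(t) = sqrt(2)*sqrt(t**4 + 6*t**2 + 6)/2; value = -sqrt(26)/2 + 11*sqrt(2)/8

f matches the chain-rule pattern g'(h)*h' with inner function h(t) = t**4/2 + 3*t**2 + 3; substituting u = h(t) collapses the integral.
F(t) = sqrt(2)*sqrt(t**4 + 6*t**2 + 6)/2 is an antiderivative of f.
Check: d/dt[sqrt(2)*sqrt(t**4 + 6*t**2 + 6)/2] = (sqrt(2)*t**3 + 3*sqrt(2)*t)/sqrt(t**4 + 6*t**2 + 6), which equals f(t).
F(1/2) = 11*sqrt(2)/8; F(-1) = sqrt(26)/2.
Integral = F(1/2) - F(-1) = -sqrt(26)/2 + 11*sqrt(2)/8.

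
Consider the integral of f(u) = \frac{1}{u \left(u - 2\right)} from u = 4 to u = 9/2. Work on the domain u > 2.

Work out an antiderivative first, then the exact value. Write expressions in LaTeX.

Antiderivative: F(u) = \frac{- \log{\left(u \right)} + \log{\left(u - 2 \right)}}{2}; value = - \frac{\log{\left(\frac{9}{2} \right)}}{2} - \frac{\log{\left(2 \right)}}{2} + \frac{\log{\left(\frac{5}{2} \right)}}{2} + \frac{\log{\left(4 \right)}}{2}

The denominator factors as u \left(u - 2\right); partial fractions split f into directly integrable pieces: \frac{1}{2 \left(u - 2\right)} - \frac{1}{2 u}.
F(u) = \frac{- \log{\left(u \right)} + \log{\left(u - 2 \right)}}{2} is an antiderivative of f.
Check: d/du[\frac{- \log{\left(u \right)} + \log{\left(u - 2 \right)}}{2}] = \frac{1}{u^{2} - 2 u}, which equals f(u).
F(9/2) = - \frac{\log{\left(\frac{9}{2} \right)}}{2} + \frac{\log{\left(\frac{5}{2} \right)}}{2}; F(4) = - \frac{\log{\left(4 \right)}}{2} + \frac{\log{\left(2 \right)}}{2}.
Integral = F(9/2) - F(4) = - \frac{\log{\left(\frac{9}{2} \right)}}{2} - \frac{\log{\left(2 \right)}}{2} + \frac{\log{\left(\frac{5}{2} \right)}}{2} + \frac{\log{\left(4 \right)}}{2}.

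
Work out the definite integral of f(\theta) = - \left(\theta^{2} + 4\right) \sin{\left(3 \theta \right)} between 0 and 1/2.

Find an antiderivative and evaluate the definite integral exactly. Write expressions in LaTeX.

Antiderivative: F(\theta) = \frac{\theta^{2} \cos{\left(3 \theta \right)}}{3} - \frac{2 \theta \sin{\left(3 \theta \right)}}{9} + \frac{34 \cos{\left(3 \theta \right)}}{27}; value = - \frac{34}{27} - \frac{\sin{\left(\frac{3}{2} \right)}}{9} + \frac{145 \cos{\left(\frac{3}{2} \right)}}{108}

Any candidate F(\theta) must reproduce f(\theta) exactly when differentiated.
F(\theta) = \frac{\theta^{2} \cos{\left(3 \theta \right)}}{3} - \frac{2 \theta \sin{\left(3 \theta \right)}}{9} + \frac{34 \cos{\left(3 \theta \right)}}{27} is an antiderivative of f.
Check: d/d\theta[\frac{\theta^{2} \cos{\left(3 \theta \right)}}{3} - \frac{2 \theta \sin{\left(3 \theta \right)}}{9} + \frac{34 \cos{\left(3 \theta \right)}}{27}] = - \theta^{2} \sin{\left(3 \theta \right)} - 4 \sin{\left(3 \theta \right)}, which equals f(\theta).
F(1/2) = - \frac{\sin{\left(\frac{3}{2} \right)}}{9} + \frac{145 \cos{\left(\frac{3}{2} \right)}}{108}; F(0) = \frac{34}{27}.
Integral = F(1/2) - F(0) = - \frac{34}{27} - \frac{\sin{\left(\frac{3}{2} \right)}}{9} + \frac{145 \cos{\left(\frac{3}{2} \right)}}{108}.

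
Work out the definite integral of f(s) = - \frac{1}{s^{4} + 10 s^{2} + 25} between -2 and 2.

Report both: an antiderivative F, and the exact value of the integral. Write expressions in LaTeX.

Any candidate F(s) must reproduce f(s) exactly when differentiated.
F(s) = - \frac{s}{10 s^{2} + 50} - \frac{\sqrt{5} \operatorname{atan}{\left(\frac{\sqrt{5} s}{5} \right)}}{50} is an antiderivative of f.
Check: d/ds[- \frac{s}{10 s^{2} + 50} - \frac{\sqrt{5} \operatorname{atan}{\left(\frac{\sqrt{5} s}{5} \right)}}{50}] = - \frac{1}{s^{4} + 10 s^{2} + 25} = f(s).
F(2) = - \frac{\sqrt{5} \operatorname{atan}{\left(\frac{2 \sqrt{5}}{5} \right)}}{50} - \frac{1}{45}; F(-2) = \frac{1}{45} + \frac{\sqrt{5} \operatorname{atan}{\left(\frac{2 \sqrt{5}}{5} \right)}}{50}.
Integral = F(2) - F(-2) = - \frac{\sqrt{5} \operatorname{atan}{\left(\frac{2 \sqrt{5}}{5} \right)}}{25} - \frac{2}{45}.

Antiderivative: F(s) = - \frac{s}{10 s^{2} + 50} - \frac{\sqrt{5} \operatorname{atan}{\left(\frac{\sqrt{5} s}{5} \right)}}{50}; value = - \frac{\sqrt{5} \operatorname{atan}{\left(\frac{2 \sqrt{5}}{5} \right)}}{25} - \frac{2}{45}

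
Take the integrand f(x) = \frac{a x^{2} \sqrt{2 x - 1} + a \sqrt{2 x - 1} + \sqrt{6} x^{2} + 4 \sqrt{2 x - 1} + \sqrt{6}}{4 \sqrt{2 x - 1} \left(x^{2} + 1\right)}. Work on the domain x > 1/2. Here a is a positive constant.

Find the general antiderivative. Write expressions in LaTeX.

F(x) = \frac{a x}{4} + \frac{\sqrt{3 x - \frac{3}{2}}}{2} + \operatorname{atan}{\left(x \right)} + C

For F(x) to be correct the identity F'(x) - f(x) = 0 must hold.
Check: d/dx[\frac{a x}{4} + \frac{\sqrt{3 x - \frac{3}{2}}}{2} + \operatorname{atan}{\left(x \right)}] = \frac{a x^{2} \sqrt{2 x - 1} + a \sqrt{2 x - 1} + \sqrt{6} x^{2} + 4 \sqrt{2 x - 1} + \sqrt{6}}{4 x^{2} \sqrt{2 x - 1} + 4 \sqrt{2 x - 1}}, which equals f(x).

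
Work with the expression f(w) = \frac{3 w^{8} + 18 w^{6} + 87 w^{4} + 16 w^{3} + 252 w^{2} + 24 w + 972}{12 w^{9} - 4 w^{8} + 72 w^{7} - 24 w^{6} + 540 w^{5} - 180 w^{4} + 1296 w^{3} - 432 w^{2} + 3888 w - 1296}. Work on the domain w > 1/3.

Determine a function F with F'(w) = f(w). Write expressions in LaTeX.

Any candidate F(w) must reproduce f(w) exactly when differentiated.
Check: d/dw[\frac{w^{4} \log{\left(3 w - 1 \right)} + 3 w^{2} \log{\left(3 w - 1 \right)} + 18 \log{\left(3 w - 1 \right)} + 4}{4 \left(w^{4} + 3 w^{2} + 18\right)}] = \frac{3 w^{8} + 18 w^{6} + 87 w^{4} + 16 w^{3} + 252 w^{2} + 24 w + 972}{12 w^{9} - 4 w^{8} + 72 w^{7} - 24 w^{6} + 540 w^{5} - 180 w^{4} + 1296 w^{3} - 432 w^{2} + 3888 w - 1296} = f(w).

An antiderivative is F(w) = \frac{w^{4} \log{\left(3 w - 1 \right)} + 3 w^{2} \log{\left(3 w - 1 \right)} + 18 \log{\left(3 w - 1 \right)} + 4}{4 \left(w^{4} + 3 w^{2} + 18\right)}.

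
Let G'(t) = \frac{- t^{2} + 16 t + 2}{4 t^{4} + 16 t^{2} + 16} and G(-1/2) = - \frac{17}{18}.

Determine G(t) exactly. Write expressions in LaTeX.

G(t) = \frac{t - 8}{4 t^{2} + 8}

G'(t) has the shape u'v + uv' for u = \frac{1}{t^{2} + 2} and v = \frac{t}{4} - 2 — it is the derivative of the product u*v.
A general antiderivative is \frac{\frac{t}{4} - 2}{t^{2} + 2} + C.
The condition gives C = - \frac{17}{18} - (- \frac{17}{18}) = 0.
So G(t) = \frac{t - 8}{4 t^{2} + 8}.
Check: d/dt[\frac{t - 8}{4 t^{2} + 8}] = \frac{- t^{2} + 16 t + 2}{4 t^{4} + 16 t^{2} + 16} = G'(t).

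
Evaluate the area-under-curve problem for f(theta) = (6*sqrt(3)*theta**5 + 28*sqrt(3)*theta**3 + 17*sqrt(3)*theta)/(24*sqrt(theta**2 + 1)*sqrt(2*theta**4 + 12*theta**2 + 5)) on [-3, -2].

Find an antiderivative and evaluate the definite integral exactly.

Antiderivative: F(theta) = sqrt(3)*sqrt(theta**2 + 1)*sqrt(2*theta**4 + 12*theta**2 + 5)/24; value = -5*sqrt(330)/24 + 5*sqrt(51)/24

Recognize the product-rule pattern: f = u'v + uv' with u = sqrt(theta**2 + 1)/8, v = sqrt(2*theta**4/3 + 4*theta**2 + 5/3), so integration by parts undoes it.
F(theta) = sqrt(3)*sqrt(theta**2 + 1)*sqrt(2*theta**4 + 12*theta**2 + 5)/24 is an antiderivative of f.
Check: d/dtheta[sqrt(3)*sqrt(theta**2 + 1)*sqrt(2*theta**4 + 12*theta**2 + 5)/24] = (6*sqrt(3)*theta**5 + 28*sqrt(3)*theta**3 + 17*sqrt(3)*theta)/(24*sqrt(theta**2 + 1)*sqrt(2*theta**4 + 12*theta**2 + 5)) = f(theta).
F(-2) = 5*sqrt(51)/24; F(-3) = 5*sqrt(330)/24.
Integral = F(-2) - F(-3) = -5*sqrt(330)/24 + 5*sqrt(51)/24.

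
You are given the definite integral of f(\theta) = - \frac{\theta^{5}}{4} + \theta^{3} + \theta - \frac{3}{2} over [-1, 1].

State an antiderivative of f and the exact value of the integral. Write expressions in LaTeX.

Integrate term by term and add the pieces.
F(\theta) = - \frac{\theta^{6}}{24} + \frac{\theta^{4}}{4} + \frac{\theta^{2}}{2} - \frac{3 \theta}{2} is an antiderivative of f.
Check: d/d\theta[- \frac{\theta^{6}}{24} + \frac{\theta^{4}}{4} + \frac{\theta^{2}}{2} - \frac{3 \theta}{2}] = - \frac{\theta^{5}}{4} + \theta^{3} + \theta - \frac{3}{2} = f(\theta).
F(1) = - \frac{19}{24}; F(-1) = \frac{53}{24}.
Integral = F(1) - F(-1) = -3.

Antiderivative: F(\theta) = - \frac{\theta^{6}}{24} + \frac{\theta^{4}}{4} + \frac{\theta^{2}}{2} - \frac{3 \theta}{2}; value = -3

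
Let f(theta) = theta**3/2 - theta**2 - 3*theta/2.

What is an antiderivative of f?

The integrand splits into summands that can be handled one at a time.
Check: d/dtheta[theta**2*(3*theta**2 - 8*theta - 18)/24] = theta**3/2 - theta**2 - 3*theta/2 = f(theta).

An antiderivative is F(theta) = theta**2*(3*theta**2 - 8*theta - 18)/24.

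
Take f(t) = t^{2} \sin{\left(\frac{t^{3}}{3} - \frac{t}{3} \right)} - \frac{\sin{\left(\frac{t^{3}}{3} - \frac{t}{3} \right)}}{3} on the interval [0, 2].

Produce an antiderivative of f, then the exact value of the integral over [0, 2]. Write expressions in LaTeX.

Antiderivative: F(t) = - \cos{\left(\frac{t^{3}}{3} - \frac{t}{3} \right)}; value = 1 - \cos{\left(2 \right)}

The substitution u = \frac{t^{3}}{3} - \frac{t}{3} works: f is exactly (dF/du)*(du/dt) for that inner function.
F(t) = - \cos{\left(\frac{t^{3}}{3} - \frac{t}{3} \right)} is an antiderivative of f.
Check: d/dt[- \cos{\left(\frac{t^{3}}{3} - \frac{t}{3} \right)}] = t^{2} \sin{\left(\frac{t^{3}}{3} - \frac{t}{3} \right)} - \frac{\sin{\left(\frac{t^{3}}{3} - \frac{t}{3} \right)}}{3} = f(t).
F(2) = - \cos{\left(2 \right)}; F(0) = -1.
Integral = F(2) - F(0) = 1 - \cos{\left(2 \right)}.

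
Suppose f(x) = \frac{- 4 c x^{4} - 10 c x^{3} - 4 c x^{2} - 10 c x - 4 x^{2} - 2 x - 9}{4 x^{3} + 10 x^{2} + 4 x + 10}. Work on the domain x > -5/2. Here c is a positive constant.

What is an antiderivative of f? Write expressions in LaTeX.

An antiderivative is F(x) = - \frac{c x^{2}}{2} - \log{\left(2 x + 5 \right)} - \frac{\operatorname{atan}{\left(x \right)}}{2}.

Since d/dx undoes antidifferentiation here, F'(x) = f(x) is required of F(x).
Check: d/dx[- \frac{c x^{2}}{2} - \log{\left(2 x + 5 \right)} - \frac{\operatorname{atan}{\left(x \right)}}{2}] = \frac{- 4 c x^{4} - 10 c x^{3} - 4 c x^{2} - 10 c x - 4 x^{2} - 2 x - 9}{4 x^{3} + 10 x^{2} + 4 x + 10} = f(x).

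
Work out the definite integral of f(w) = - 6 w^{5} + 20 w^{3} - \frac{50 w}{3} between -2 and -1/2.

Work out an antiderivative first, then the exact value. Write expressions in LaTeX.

Antiderivative: F(w) = \left(\frac{5}{3} - w^{2}\right)^{3}; value = \frac{995}{64}

The substitution u = \frac{5}{3} - w^{2} works: f is exactly (dF/du)*(du/dw) for that inner function.
F(w) = \left(\frac{5}{3} - w^{2}\right)^{3} is an antiderivative of f.
Check: d/dw[\left(\frac{5}{3} - w^{2}\right)^{3}] = - 6 w^{5} + 20 w^{3} - \frac{50 w}{3} = f(w).
F(-1/2) = \frac{4913}{1728}; F(-2) = - \frac{343}{27}.
Integral = F(-1/2) - F(-2) = \frac{995}{64}.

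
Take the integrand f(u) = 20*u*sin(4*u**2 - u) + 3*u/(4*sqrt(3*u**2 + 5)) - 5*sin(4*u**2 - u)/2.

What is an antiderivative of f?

Integrate term by term and add the pieces.
Check: d/du[(sqrt(3*u**2 + 5) - 10*cos(4*u**2 - u))/4] = (80*u*sqrt(3*u**2 + 5)*sin(4*u**2 - u) + 3*u - 10*sqrt(3*u**2 + 5)*sin(4*u**2 - u))/(4*sqrt(3*u**2 + 5)), which equals f(u).

An antiderivative is F(u) = (sqrt(3*u**2 + 5) - 10*cos(4*u**2 - u))/4.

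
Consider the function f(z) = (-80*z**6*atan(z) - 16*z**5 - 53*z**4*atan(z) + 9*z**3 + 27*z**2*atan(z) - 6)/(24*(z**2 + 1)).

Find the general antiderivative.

F(z) = -(16*z**5 - 9*z**3 + 6)*atan(z)/24 + C

Recognize the product-rule pattern: f = u'v + uv' with u = -2*z**5/3 + 3*z**3/8 - 1/4, v = atan(z), so integration by parts undoes it.
Check: d/dz[-(16*z**5 - 9*z**3 + 6)*atan(z)/24] = (-80*z**6*atan(z) - 16*z**5 - 53*z**4*atan(z) + 9*z**3 + 27*z**2*atan(z) - 6)/(24*z**2 + 24), which equals f(z).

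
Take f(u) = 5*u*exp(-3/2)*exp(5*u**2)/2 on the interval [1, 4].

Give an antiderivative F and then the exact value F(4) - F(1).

Antiderivative: F(u) = exp(-3/2)*exp(5*u**2)/4; value = -exp(7/2)/4 + exp(157/2)/4

f matches the chain-rule pattern g'(h)*h' with inner function h(u) = 5*u**2 - 3/2; substituting w = h(u) collapses the integral.
F(u) = exp(-3/2)*exp(5*u**2)/4 is an antiderivative of f.
Check: d/du[exp(-3/2)*exp(5*u**2)/4] = 5*u*exp(-3/2)*exp(5*u**2)/2 = f(u).
F(4) = exp(157/2)/4; F(1) = exp(7/2)/4.
Integral = F(4) - F(1) = -exp(7/2)/4 + exp(157/2)/4.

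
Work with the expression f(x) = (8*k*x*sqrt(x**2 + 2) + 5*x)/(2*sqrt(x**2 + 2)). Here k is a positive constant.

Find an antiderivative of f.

An antiderivative is F(x) = (4*k*x**2 + 5*sqrt(x**2 + 2))/2.

Differentiate the proposed F(x) back; it has to land on f(x) exactly.
Check: d/dx[(4*k*x**2 + 5*sqrt(x**2 + 2))/2] = (8*k*x*sqrt(x**2 + 2) + 5*x)/(2*sqrt(x**2 + 2)) = f(x).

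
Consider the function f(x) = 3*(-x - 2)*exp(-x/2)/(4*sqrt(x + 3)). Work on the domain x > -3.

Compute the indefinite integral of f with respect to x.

F(x) = 3*sqrt(x + 3)*exp(-x/2)/2 + C

Recognize the product-rule pattern: f = u'v + uv' with u = 3*sqrt(x + 3)/2, v = exp(-x/2), so integration by parts undoes it.
Check: d/dx[3*sqrt(x + 3)*exp(-x/2)/2] = (-3*x - 6)*exp(-x/2)/(4*sqrt(x + 3)), which equals f(x).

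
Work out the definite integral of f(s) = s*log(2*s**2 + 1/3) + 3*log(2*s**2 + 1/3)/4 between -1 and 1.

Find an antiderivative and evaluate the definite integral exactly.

Integrate term by term and add the pieces.
F(s) = s**2*log(2*s**2 + 1/3)/2 - s**2/2 + 3*s*log(2*s**2 + 1/3)/4 - 3*s/2 + log(s**2 + 1/6)/12 + sqrt(6)*atan(sqrt(6)*s)/4 is an antiderivative of f.
Check: d/ds[s**2*log(2*s**2 + 1/3)/2 - s**2/2 + 3*s*log(2*s**2 + 1/3)/4 - 3*s/2 + log(s**2 + 1/6)/12 + sqrt(6)*atan(sqrt(6)*s)/4] = s*log(2*s**2 + 1/3) + 3*log(2*s**2 + 1/3)/4 = f(s).
F(1) = -2 + log(7/6)/12 + sqrt(6)*atan(sqrt(6))/4 + 5*log(7/3)/4; F(-1) = -sqrt(6)*atan(sqrt(6))/4 - log(7/3)/4 + log(7/6)/12 + 1.
Integral = F(1) - F(-1) = -3 + 3*log(7/3)/2 + sqrt(6)*atan(sqrt(6))/2.

Antiderivative: F(s) = s**2*log(2*s**2 + 1/3)/2 - s**2/2 + 3*s*log(2*s**2 + 1/3)/4 - 3*s/2 + log(s**2 + 1/6)/12 + sqrt(6)*atan(sqrt(6)*s)/4; value = -3 + 3*log(7/3)/2 + sqrt(6)*atan(sqrt(6))/2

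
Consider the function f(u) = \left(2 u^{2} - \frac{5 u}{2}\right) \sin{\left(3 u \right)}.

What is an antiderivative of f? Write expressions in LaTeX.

Check any antiderivative F(u) by computing F'(u) and comparing it with f(u).
Check: d/du[\frac{- 36 u^{2} \cos{\left(3 u \right)} + 24 u \sin{\left(3 u \right)} + 45 u \cos{\left(3 u \right)} - 15 \sin{\left(3 u \right)} + 8 \cos{\left(3 u \right)}}{54}] = 2 u^{2} \sin{\left(3 u \right)} - \frac{5 u \sin{\left(3 u \right)}}{2}, which equals f(u).

An antiderivative is F(u) = \frac{- 36 u^{2} \cos{\left(3 u \right)} + 24 u \sin{\left(3 u \right)} + 45 u \cos{\left(3 u \right)} - 15 \sin{\left(3 u \right)} + 8 \cos{\left(3 u \right)}}{54}.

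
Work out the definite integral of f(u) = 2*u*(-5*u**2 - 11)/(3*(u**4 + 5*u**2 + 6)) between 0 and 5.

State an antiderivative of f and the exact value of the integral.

Differentiate the proposed F(u) back; it has to land on f(u) exactly.
F(u) = -log(2*u**2 + 4)/3 - 4*log(2*u**2 + 6)/3 is an antiderivative of f.
Check: d/du[-log(2*u**2 + 4)/3 - 4*log(2*u**2 + 6)/3] = (-10*u**3 - 22*u)/(3*u**4 + 15*u**2 + 18), which equals f(u).
F(5) = -4*log(56)/3 - log(54)/3; F(0) = -4*log(6)/3 - log(4)/3.
Integral = F(5) - F(0) = -4*log(56)/3 - log(54)/3 + log(4)/3 + 4*log(6)/3.

Antiderivative: F(u) = -log(2*u**2 + 4)/3 - 4*log(2*u**2 + 6)/3; value = -4*log(56)/3 - log(54)/3 + log(4)/3 + 4*log(6)/3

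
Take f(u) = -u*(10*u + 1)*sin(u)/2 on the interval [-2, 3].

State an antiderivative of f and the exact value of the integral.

Antiderivative: F(u) = 5*u**2*cos(u) - 10*u*sin(u) + u*cos(u)/2 - sin(u)/2 - 10*cos(u); value = 73*cos(3)/2 - 61*sin(3)/2 - 9*cos(2) + 39*sin(2)/2

Since d/du undoes antidifferentiation here, F'(u) = f(u) is required of F(u).
F(u) = 5*u**2*cos(u) - 10*u*sin(u) + u*cos(u)/2 - sin(u)/2 - 10*cos(u) is an antiderivative of f.
Check: d/du[5*u**2*cos(u) - 10*u*sin(u) + u*cos(u)/2 - sin(u)/2 - 10*cos(u)] = -5*u**2*sin(u) - u*sin(u)/2, which equals f(u).
F(3) = 73*cos(3)/2 - 61*sin(3)/2; F(-2) = -39*sin(2)/2 + 9*cos(2).
Integral = F(3) - F(-2) = 73*cos(3)/2 - 61*sin(3)/2 - 9*cos(2) + 39*sin(2)/2.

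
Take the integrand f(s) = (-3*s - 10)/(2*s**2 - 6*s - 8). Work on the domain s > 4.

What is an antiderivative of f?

The denominator factors as 2*(s - 4)*(s + 1); partial fractions split f into directly integrable pieces: 7/(10*(s + 1)) - 11/(5*(s - 4)).
Check: d/ds[(-22*log(s - 4) + 7*log(s + 1))/10] = (-3*s - 10)/(2*s**2 - 6*s - 8) = f(s).

An antiderivative is F(s) = (-22*log(s - 4) + 7*log(s + 1))/10.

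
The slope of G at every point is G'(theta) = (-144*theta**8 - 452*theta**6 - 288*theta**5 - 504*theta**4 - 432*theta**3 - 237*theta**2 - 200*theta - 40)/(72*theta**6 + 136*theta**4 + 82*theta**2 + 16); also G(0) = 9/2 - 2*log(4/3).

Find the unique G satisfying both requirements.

G(theta) = (-4*theta**3*(2*theta**2 + 1) + 30*theta**2 - 15*theta*(2*theta**2 + 1) - 12*(2*theta**2 + 1)*log(3*theta**2/2 + 4/3) + 27)/(6*(2*theta**2 + 1))

Whatever form G(theta) takes, its d/dtheta must return the stated G'(theta).
A general antiderivative is -2*theta**3/3 - 5*theta/2 - 2*log(3*theta**2/2 + 4/3) + 3/2 + 2/(2*theta**2 + 1) + C.
The condition gives C = 9/2 - 2*log(4/3) - (7/2 - 2*log(4/3)) = 1.
So G(theta) = (-4*theta**3*(2*theta**2 + 1) + 30*theta**2 - 15*theta*(2*theta**2 + 1) - 12*(2*theta**2 + 1)*log(3*theta**2/2 + 4/3) + 27)/(6*(2*theta**2 + 1)).
Check: d/dtheta[(-4*theta**3*(2*theta**2 + 1) + 30*theta**2 - 15*theta*(2*theta**2 + 1) - 12*(2*theta**2 + 1)*log(3*theta**2/2 + 4/3) + 27)/(6*(2*theta**2 + 1))] = (-144*theta**8 - 452*theta**6 - 288*theta**5 - 504*theta**4 - 432*theta**3 - 237*theta**2 - 200*theta - 40)/(72*theta**6 + 136*theta**4 + 82*theta**2 + 16) = G'(theta).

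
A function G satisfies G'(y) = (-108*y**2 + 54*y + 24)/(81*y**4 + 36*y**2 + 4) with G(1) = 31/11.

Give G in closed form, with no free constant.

Recognize the product-rule pattern: G'(y) = u'v + uv' with u = 1/(3*y**2 + 2/3), v = 4*y - 1, so integration by parts undoes it.
A general antiderivative is (4*y - 1)/(3*y**2 + 2/3) + C.
The condition gives C = 31/11 - (9/11) = 2.
So G(y) = 4*y/(3*y**2 + 2/3) + 2 - 1/(3*y**2 + 2/3).
Check: d/dy[4*y/(3*y**2 + 2/3) + 2 - 1/(3*y**2 + 2/3)] = (-108*y**2 + 54*y + 24)/(81*y**4 + 36*y**2 + 4) = G'(y).

G(y) = 4*y/(3*y**2 + 2/3) + 2 - 1/(3*y**2 + 2/3)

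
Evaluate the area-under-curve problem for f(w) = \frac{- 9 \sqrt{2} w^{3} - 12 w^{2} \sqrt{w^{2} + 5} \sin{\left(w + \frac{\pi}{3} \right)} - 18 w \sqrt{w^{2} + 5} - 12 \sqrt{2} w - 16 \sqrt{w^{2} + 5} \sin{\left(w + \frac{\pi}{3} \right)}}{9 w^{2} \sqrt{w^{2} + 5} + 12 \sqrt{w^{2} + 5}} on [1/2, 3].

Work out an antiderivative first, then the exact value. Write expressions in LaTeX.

Antiderivative: F(w) = \frac{- 3 \sqrt{2} \sqrt{w^{2} + 5} - 3 \log{\left(3 w^{2} + 4 \right)} + 4 \cos{\left(w + \frac{\pi}{3} \right)}}{3}; value = - 2 \sqrt{7} - \log{\left(31 \right)} + \frac{4 \cos{\left(\frac{\pi}{3} + 3 \right)}}{3} - \frac{4 \cos{\left(\frac{1}{2} + \frac{\pi}{3} \right)}}{3} + \log{\left(\frac{19}{4} \right)} + \frac{\sqrt{42}}{2}

Whatever form F(w) takes, F'(w) = f(w) is non-negotiable.
F(w) = \frac{- 3 \sqrt{2} \sqrt{w^{2} + 5} - 3 \log{\left(3 w^{2} + 4 \right)} + 4 \cos{\left(w + \frac{\pi}{3} \right)}}{3} is an antiderivative of f.
Check: d/dw[\frac{- 3 \sqrt{2} \sqrt{w^{2} + 5} - 3 \log{\left(3 w^{2} + 4 \right)} + 4 \cos{\left(w + \frac{\pi}{3} \right)}}{3}] = \frac{- 9 \sqrt{2} w^{3} - 12 w^{2} \sqrt{w^{2} + 5} \sin{\left(w + \frac{\pi}{3} \right)} - 18 w \sqrt{w^{2} + 5} - 12 \sqrt{2} w - 16 \sqrt{w^{2} + 5} \sin{\left(w + \frac{\pi}{3} \right)}}{9 w^{2} \sqrt{w^{2} + 5} + 12 \sqrt{w^{2} + 5}} = f(w).
F(3) = - 2 \sqrt{7} - \log{\left(31 \right)} + \frac{4 \cos{\left(\frac{\pi}{3} + 3 \right)}}{3}; F(1/2) = - \frac{\sqrt{42}}{2} - \log{\left(\frac{19}{4} \right)} + \frac{4 \cos{\left(\frac{1}{2} + \frac{\pi}{3} \right)}}{3}.
Integral = F(3) - F(1/2) = - 2 \sqrt{7} - \log{\left(31 \right)} + \frac{4 \cos{\left(\frac{\pi}{3} + 3 \right)}}{3} - \frac{4 \cos{\left(\frac{1}{2} + \frac{\pi}{3} \right)}}{3} + \log{\left(\frac{19}{4} \right)} + \frac{\sqrt{42}}{2}.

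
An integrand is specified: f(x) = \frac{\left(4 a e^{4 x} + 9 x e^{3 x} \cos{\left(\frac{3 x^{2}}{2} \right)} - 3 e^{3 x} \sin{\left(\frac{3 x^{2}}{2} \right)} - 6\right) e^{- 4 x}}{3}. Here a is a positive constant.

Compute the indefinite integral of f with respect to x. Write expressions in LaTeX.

A candidate is checked by its d/dx: the result must match f(x).
Check: d/dx[\frac{\left(8 a x e^{4 x} + 6 e^{3 x} \sin{\left(\frac{3 x^{2}}{2} \right)} + 3\right) e^{- 4 x}}{6}] = \frac{\left(4 a e^{4 x} + 9 x e^{3 x} \cos{\left(\frac{3 x^{2}}{2} \right)} - 3 e^{3 x} \sin{\left(\frac{3 x^{2}}{2} \right)} - 6\right) e^{- 4 x}}{3} = f(x).

F(x) = \frac{\left(8 a x e^{4 x} + 6 e^{3 x} \sin{\left(\frac{3 x^{2}}{2} \right)} + 3\right) e^{- 4 x}}{6} + C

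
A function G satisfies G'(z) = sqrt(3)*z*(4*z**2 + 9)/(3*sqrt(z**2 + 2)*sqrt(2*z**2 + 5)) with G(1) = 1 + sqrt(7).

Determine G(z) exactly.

G'(z) has the shape u'v + uv' for u = 2*sqrt(3*z**2/2 + 3)/3 and v = sqrt(z**2 + 5/2) — it is the derivative of the product u*v.
A general antiderivative is 2*sqrt(z**2 + 5/2)*sqrt(3*z**2/2 + 3)/3 + C.
The condition gives C = 1 + sqrt(7) - (sqrt(7)) = 1.
So G(z) = 2*sqrt(z**2 + 5/2)*sqrt(3*z**2/2 + 3)/3 + 1.
Check: d/dz[2*sqrt(z**2 + 5/2)*sqrt(3*z**2/2 + 3)/3 + 1] = (4*sqrt(3)*z**3 + 9*sqrt(3)*z)/(3*sqrt(z**2 + 2)*sqrt(2*z**2 + 5)), which equals G'(z).

G(z) = 2*sqrt(z**2 + 5/2)*sqrt(3*z**2/2 + 3)/3 + 1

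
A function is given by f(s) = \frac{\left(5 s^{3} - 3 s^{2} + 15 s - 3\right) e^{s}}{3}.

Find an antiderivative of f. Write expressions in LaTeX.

An antiderivative is F(s) = \frac{\left(5 s^{3} - 18 s^{2} + 51 s - 54\right) e^{s}}{3}.

f has the shape u'v + uv' for u = \frac{5 s^{3}}{3} - 6 s^{2} + 17 s - 18 and v = e^{s} — it is the derivative of the product u*v.
Check: d/ds[\frac{\left(5 s^{3} - 18 s^{2} + 51 s - 54\right) e^{s}}{3}] = \frac{5 s^{3} e^{s}}{3} - s^{2} e^{s} + 5 s e^{s} - e^{s}, which equals f(s).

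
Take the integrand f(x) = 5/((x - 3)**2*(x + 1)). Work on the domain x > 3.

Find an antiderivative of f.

The denominator factors as (x - 3)**2*(x + 1); partial fractions split f into directly integrable pieces: 5/(16*(x + 1)) - 5/(16*(x - 3)) + 5/(4*(x - 3)**2).
Check: d/dx[(-5*x*log(x - 3) + 5*x*log(x + 1) + 15*log(x - 3) - 15*log(x + 1) - 20)/(16*x - 48)] = 5/(x**3 - 5*x**2 + 3*x + 9), which equals f(x).

An antiderivative is F(x) = (-5*x*log(x - 3) + 5*x*log(x + 1) + 15*log(x - 3) - 15*log(x + 1) - 20)/(16*x - 48).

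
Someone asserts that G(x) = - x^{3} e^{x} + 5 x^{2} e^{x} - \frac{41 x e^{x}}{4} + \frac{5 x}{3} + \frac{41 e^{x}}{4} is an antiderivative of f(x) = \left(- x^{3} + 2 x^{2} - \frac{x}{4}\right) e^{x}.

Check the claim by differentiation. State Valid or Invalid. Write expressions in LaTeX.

Invalid: d/dx[G] - f = \frac{5}{3}, which is not 0.

d/dx[G] = - x^{3} e^{x} + 2 x^{2} e^{x} - \frac{x e^{x}}{4} + \frac{5}{3}
d/dx[G] - f(x) = \frac{5}{3} != 0.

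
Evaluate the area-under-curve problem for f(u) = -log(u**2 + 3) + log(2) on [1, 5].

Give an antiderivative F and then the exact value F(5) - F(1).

Antiderivative: F(u) = -u*log(u**2/2 + 3/2) + 2*u - 2*sqrt(3)*atan(sqrt(3)*u/3); value = -5*log(14) - 2*sqrt(3)*atan(5*sqrt(3)/3) + log(2) + sqrt(3)*pi/3 + 8

A first test for any F(u): its u-derivative must equal f(u) identically.
F(u) = -u*log(u**2/2 + 3/2) + 2*u - 2*sqrt(3)*atan(sqrt(3)*u/3) is an antiderivative of f.
Check: d/du[-u*log(u**2/2 + 3/2) + 2*u - 2*sqrt(3)*atan(sqrt(3)*u/3)] = -log(u**2 + 3) + log(2) = f(u).
F(5) = -5*log(14) - 2*sqrt(3)*atan(5*sqrt(3)/3) + 10; F(1) = -sqrt(3)*pi/3 - log(2) + 2.
Integral = F(5) - F(1) = -5*log(14) - 2*sqrt(3)*atan(5*sqrt(3)/3) + log(2) + sqrt(3)*pi/3 + 8.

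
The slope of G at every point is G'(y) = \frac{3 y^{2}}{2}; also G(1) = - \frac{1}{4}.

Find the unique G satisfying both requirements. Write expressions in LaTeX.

G(y) = \frac{2 y^{3} - 3}{4}

Check a candidate G(y) by differentiating: d/dy[G] must match the given G'(y).
A general antiderivative is \frac{y^{3}}{2} - \frac{5}{4} + C.
The condition gives C = - \frac{1}{4} - (- \frac{3}{4}) = \frac{1}{2}.
So G(y) = \frac{2 y^{3} - 3}{4}.
Check: d/dy[\frac{2 y^{3} - 3}{4}] = \frac{3 y^{2}}{2} = G'(y).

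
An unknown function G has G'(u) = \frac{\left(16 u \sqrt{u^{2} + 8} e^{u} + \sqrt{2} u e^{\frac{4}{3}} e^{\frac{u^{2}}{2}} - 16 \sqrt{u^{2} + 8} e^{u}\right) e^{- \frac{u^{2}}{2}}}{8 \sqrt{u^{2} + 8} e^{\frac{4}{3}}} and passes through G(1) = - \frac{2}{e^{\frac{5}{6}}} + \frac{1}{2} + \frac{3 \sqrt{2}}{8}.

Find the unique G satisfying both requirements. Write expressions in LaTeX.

Whatever form G(u) takes, its d/du must return the stated G'(u).
A general antiderivative is \frac{\sqrt{\frac{u^{2}}{2} + 4}}{4} - 2 e^{- \frac{u^{2}}{2} + u - \frac{4}{3}} + C.
The condition gives C = - \frac{2}{e^{\frac{5}{6}}} + \frac{1}{2} + \frac{3 \sqrt{2}}{8} - (- \frac{2}{e^{\frac{5}{6}}} + \frac{3 \sqrt{2}}{8}) = \frac{1}{2}.
So G(u) = \frac{\sqrt{2} \left(\sqrt{u^{2} + 8} e^{\frac{4}{3}} e^{- u} e^{\frac{u^{2}}{2}} - 8 \sqrt{2} + 2 \sqrt{2} e^{\frac{4}{3}} e^{- u} e^{\frac{u^{2}}{2}}\right) e^{u} e^{- \frac{u^{2}}{2}}}{8 e^{\frac{4}{3}}}.
Check: d/du[\frac{\sqrt{2} \left(\sqrt{u^{2} + 8} e^{\frac{4}{3}} e^{- u} e^{\frac{u^{2}}{2}} - 8 \sqrt{2} + 2 \sqrt{2} e^{\frac{4}{3}} e^{- u} e^{\frac{u^{2}}{2}}\right) e^{u} e^{- \frac{u^{2}}{2}}}{8 e^{\frac{4}{3}}}] = \frac{\left(16 u \sqrt{u^{2} + 8} e^{u} + \sqrt{2} u e^{\frac{4}{3}} e^{\frac{u^{2}}{2}} - 16 \sqrt{u^{2} + 8} e^{u}\right) e^{- \frac{u^{2}}{2}}}{8 \sqrt{u^{2} + 8} e^{\frac{4}{3}}} = G'(u).

G(u) = \frac{\sqrt{2} \left(\sqrt{u^{2} + 8} e^{\frac{4}{3}} e^{- u} e^{\frac{u^{2}}{2}} - 8 \sqrt{2} + 2 \sqrt{2} e^{\frac{4}{3}} e^{- u} e^{\frac{u^{2}}{2}}\right) e^{u} e^{- \frac{u^{2}}{2}}}{8 e^{\frac{4}{3}}}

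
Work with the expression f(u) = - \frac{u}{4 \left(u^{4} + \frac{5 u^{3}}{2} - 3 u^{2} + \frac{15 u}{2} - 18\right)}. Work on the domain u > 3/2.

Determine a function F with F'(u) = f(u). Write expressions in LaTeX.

An antiderivative is F(u) = - \frac{114 \log{\left(u - \frac{3}{2} \right)} + 84 \log{\left(u + 4 \right)} - 99 \log{\left(u^{2} + 3 \right)} + 55 \sqrt{3} \operatorname{atan}{\left(\frac{\sqrt{3} u}{3} \right)}}{8778}.

The denominator factors as 2 \left(u + 4\right) \left(2 u - 3\right) \left(u^{2} + 3\right); partial fractions split f into directly integrable pieces: \frac{6 u - 5}{266 \left(u^{2} + 3\right)} - \frac{2}{77 \left(2 u - 3\right)} - \frac{2}{209 \left(u + 4\right)}.
Check: d/du[- \frac{114 \log{\left(u - \frac{3}{2} \right)} + 84 \log{\left(u + 4 \right)} - 99 \log{\left(u^{2} + 3 \right)} + 55 \sqrt{3} \operatorname{atan}{\left(\frac{\sqrt{3} u}{3} \right)}}{8778}] = - \frac{u}{4 u^{4} + 10 u^{3} - 12 u^{2} + 30 u - 72}, which equals f(u).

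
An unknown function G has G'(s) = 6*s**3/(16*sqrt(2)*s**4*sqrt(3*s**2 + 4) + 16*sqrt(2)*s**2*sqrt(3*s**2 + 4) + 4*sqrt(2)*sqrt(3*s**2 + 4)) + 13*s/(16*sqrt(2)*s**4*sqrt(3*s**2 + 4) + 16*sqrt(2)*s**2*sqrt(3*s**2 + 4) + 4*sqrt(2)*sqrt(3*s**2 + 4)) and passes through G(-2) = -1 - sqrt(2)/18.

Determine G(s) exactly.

G(s) = -(16*s**2 + sqrt(2)*sqrt(3*s**2 + 4) + 8)/(8*(2*s**2 + 1))

G'(s) has the shape u'v + uv' for u = -1/(4*(2*s**2 + 1)) and v = sqrt(3*s**2/2 + 2) — it is the derivative of the product u*v.
A general antiderivative is -sqrt(3*s**2/2 + 2)/(4*(2*s**2 + 1)) + C.
The condition gives C = -1 - sqrt(2)/18 - (-sqrt(2)/18) = -1.
So G(s) = -(16*s**2 + sqrt(2)*sqrt(3*s**2 + 4) + 8)/(8*(2*s**2 + 1)).
Check: d/ds[-(16*s**2 + sqrt(2)*sqrt(3*s**2 + 4) + 8)/(8*(2*s**2 + 1))] = (6*sqrt(2)*s**3 + 13*sqrt(2)*s)/(32*s**4*sqrt(3*s**2 + 4) + 32*s**2*sqrt(3*s**2 + 4) + 8*sqrt(3*s**2 + 4)), which equals G'(s).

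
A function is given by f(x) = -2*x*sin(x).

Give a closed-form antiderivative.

An antiderivative is F(x) = 2*(x*cos(x) - sin(x)).

Recover f(x) by differentiating a candidate F(x); any mismatch rules it out.
Check: d/dx[2*(x*cos(x) - sin(x))] = -2*x*sin(x) = f(x).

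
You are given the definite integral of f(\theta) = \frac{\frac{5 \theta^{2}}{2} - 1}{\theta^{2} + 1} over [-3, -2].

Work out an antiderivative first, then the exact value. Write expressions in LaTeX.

Antiderivative: F(\theta) = \frac{5 \theta - 7 \operatorname{atan}{\left(\theta \right)}}{2}; value = - \frac{7 \operatorname{atan}{\left(3 \right)}}{2} + \frac{5}{2} + \frac{7 \operatorname{atan}{\left(2 \right)}}{2}

For F(\theta) to be correct the identity F'(\theta) - f(\theta) = 0 must hold.
F(\theta) = \frac{5 \theta - 7 \operatorname{atan}{\left(\theta \right)}}{2} is an antiderivative of f.
Check: d/d\theta[\frac{5 \theta - 7 \operatorname{atan}{\left(\theta \right)}}{2}] = \frac{5 \theta^{2} - 2}{2 \theta^{2} + 2}, which equals f(\theta).
F(-2) = -5 + \frac{7 \operatorname{atan}{\left(2 \right)}}{2}; F(-3) = - \frac{15}{2} + \frac{7 \operatorname{atan}{\left(3 \right)}}{2}.
Integral = F(-2) - F(-3) = - \frac{7 \operatorname{atan}{\left(3 \right)}}{2} + \frac{5}{2} + \frac{7 \operatorname{atan}{\left(2 \right)}}{2}.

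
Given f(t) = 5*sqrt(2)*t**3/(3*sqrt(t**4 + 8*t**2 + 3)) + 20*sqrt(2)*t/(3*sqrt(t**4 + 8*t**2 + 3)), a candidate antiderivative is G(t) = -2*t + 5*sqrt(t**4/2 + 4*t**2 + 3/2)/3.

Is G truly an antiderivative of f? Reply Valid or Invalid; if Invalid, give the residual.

d/dt[G] = (5*sqrt(2)*t**3 + 20*sqrt(2)*t - 6*sqrt(t**4 + 8*t**2 + 3))/(3*sqrt(t**4 + 8*t**2 + 3))
d/dt[G] - f(t) = -2 != 0.

Invalid: d/dt[G] - f = -2, which is not 0.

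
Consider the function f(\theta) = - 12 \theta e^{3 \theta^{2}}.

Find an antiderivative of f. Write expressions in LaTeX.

f matches the chain-rule pattern g'(h)*h' with inner function h(\theta) = 3 \theta^{2}; substituting u = h(\theta) collapses the integral.
Check: d/d\theta[- 2 e^{3 \theta^{2}}] = - 12 \theta e^{3 \theta^{2}} = f(\theta).

An antiderivative is F(\theta) = - 2 e^{3 \theta^{2}}.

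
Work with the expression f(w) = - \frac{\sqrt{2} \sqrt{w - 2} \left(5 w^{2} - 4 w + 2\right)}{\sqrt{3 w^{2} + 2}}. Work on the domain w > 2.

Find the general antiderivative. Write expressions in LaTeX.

Recognize the product-rule pattern: f = u'v + uv' with u = - \frac{\left(2 w - 4\right)^{\frac{3}{2}}}{3}, v = \sqrt{3 w^{2} + 2}, so integration by parts undoes it.
Check: d/dw[- \frac{2 \sqrt{2} w \sqrt{w - 2} \sqrt{3 w^{2} + 2}}{3} + \frac{4 \sqrt{2} \sqrt{w - 2} \sqrt{3 w^{2} + 2}}{3}] = \frac{- 5 \sqrt{2} w^{3} + 14 \sqrt{2} w^{2} - 10 \sqrt{2} w + 4 \sqrt{2}}{\sqrt{w - 2} \sqrt{3 w^{2} + 2}}, which equals f(w).

F(w) = - \frac{2 \sqrt{2} w \sqrt{w - 2} \sqrt{3 w^{2} + 2}}{3} + \frac{4 \sqrt{2} \sqrt{w - 2} \sqrt{3 w^{2} + 2}}{3} + C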